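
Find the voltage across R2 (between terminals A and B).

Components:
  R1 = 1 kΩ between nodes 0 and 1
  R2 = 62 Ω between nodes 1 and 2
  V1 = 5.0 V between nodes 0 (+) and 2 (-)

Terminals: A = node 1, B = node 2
R1 and R2 are in series across V1 (node 0 → node 1 → node 2), and the output A–B is taken across R2, so this is a voltage divider.
Series current: I = V1/(R1 + R2) = 5/(1000 + 62) = 5/1062 = 0.004708 A
V_R2 = I × R2 = V1 × R2/(R1 + R2) = 5 × 62/1062 = 0.2919 V

Final answer: 0.2919 V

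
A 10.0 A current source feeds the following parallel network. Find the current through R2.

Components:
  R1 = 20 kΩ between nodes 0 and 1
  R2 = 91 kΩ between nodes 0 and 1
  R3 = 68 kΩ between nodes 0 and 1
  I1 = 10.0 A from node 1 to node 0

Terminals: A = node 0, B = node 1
All resistors sit directly between nodes 0 and 1, so they are in parallel and share one voltage V; the full source current 10 A splits among them.
1/R_par = 1/20000 + 1/91000 + 1/68000 = 0.00007569 S  =>  R_par = 13210 Ω
V = I × R_par = 10 × 13210 = 132100 V
I_R2 = V/R2 = 132100/91000 = 1.452 A

Final answer: 1.452 A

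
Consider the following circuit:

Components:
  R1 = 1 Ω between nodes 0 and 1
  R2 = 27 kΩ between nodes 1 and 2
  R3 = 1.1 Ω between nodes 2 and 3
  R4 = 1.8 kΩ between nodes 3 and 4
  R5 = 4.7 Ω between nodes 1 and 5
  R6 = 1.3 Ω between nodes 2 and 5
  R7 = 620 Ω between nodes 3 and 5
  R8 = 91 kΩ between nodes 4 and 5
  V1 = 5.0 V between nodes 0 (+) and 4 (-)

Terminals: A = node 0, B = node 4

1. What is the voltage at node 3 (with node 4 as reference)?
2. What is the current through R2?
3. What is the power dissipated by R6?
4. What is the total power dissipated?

Nodal analysis, taking node 4 as the 0 V reference.
Source V1 fixes V_0 = 5 V.
KCL at each unknown node (sum of currents leaving = 0; resistances in Ω):
  Node 1: (V_1 - 5)/1 + (V_1 - V_2)/27000 + (V_1 - V_5)/4.7 = 0
  Node 2: (V_2 - V_1)/27000 + (V_2 - V_3)/1.1 + (V_2 - V_5)/1.3 = 0
  Node 3: (V_3 - V_2)/1.1 + (V_3 - 0)/1800 + (V_3 - V_5)/620 = 0
  Node 5: (V_5 - V_1)/4.7 + (V_5 - V_2)/1.3 + (V_5 - V_3)/620 + (V_5 - 0)/91000 = 0
Collecting terms (coefficients in siemens):
  1.213·V_1 - 0.00003704·V_2 - 0.2128·V_5 = 5
  1.678·V_2 - 0.00003704·V_1 - 0.9091·V_3 - 0.7692·V_5 = 0
  0.9113·V_3 - 0.9091·V_2 - 0.001613·V_5 = 0
  0.9836·V_5 - 0.2128·V_1 - 0.7692·V_2 - 0.001613·V_3 = 0
Solving these 4 simultaneous equations (Gaussian elimination) gives:
  V_1 = 4.997 V, V_2 = 4.98 V, V_3 = 4.977 V, V_5 = 4.984 V
Part 1:
  Read off the nodal solution: V_3 = 4.977 V
Part 2:
  I_R2 = (V_1 - V_2)/R2 = (4.997 - 4.98)/27000 = 0.0000006234 A
  Magnitude: I_R2 = 0.0000006234 A
Part 3:
  I_R6 = (V_2 - V_5)/R6 = (4.98 - 4.984)/1.3 = -0.002754 A
  P_R6 = I_R6² × R6 = (-0.002754)² × 1.3 = 0.000009859 W
Part 4:
  Power in each resistor, P = (ΔV)²/R:
    P_R1 = (5 - 4.997)²/1 = 0.000007952 W
    P_R2 = (4.997 - 4.98)²/27000 = 0.00000001049 W
    P_R3 = (4.98 - 4.977)²/1.1 = 0.000008346 W
    P_R4 = (4.977 - 0)²/1800 = 0.01376 W
    P_R5 = (4.997 - 4.984)²/4.7 = 0.00003736 W
    P_R6 = (4.98 - 4.984)²/1.3 = 0.000009859 W
    P_R7 = (4.977 - 4.984)²/620 = 0.00000007047 W
    P_R8 = (0 - 4.984)²/91000 = 0.000273 W
  P_total = P_R1 + P_R2 + P_R3 + P_R4 + P_R5 + P_R6 + P_R7 + P_R8 = 0.0141 W

Final answers:
1. V_3 = 4.977 V
2. I_R2 = 6.234e-07 A
3. P_R6 = 9.859e-06 W
4. P_total = 0.0141 W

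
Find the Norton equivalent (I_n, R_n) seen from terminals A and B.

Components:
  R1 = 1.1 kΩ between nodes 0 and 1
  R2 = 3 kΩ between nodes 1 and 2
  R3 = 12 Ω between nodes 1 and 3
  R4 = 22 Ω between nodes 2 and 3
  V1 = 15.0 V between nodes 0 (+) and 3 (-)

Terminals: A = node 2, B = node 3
Find the Thévenin equivalent first; then I_n = V_th/R_th and R_n = R_th.
Step 1 — V_th is the open-circuit voltage V_A - V_B (nothing connected across the terminals).
Nodal analysis, taking node 3 as the 0 V reference.
Source V1 fixes V_0 = 15 V.
KCL at each unknown node (sum of currents leaving = 0; resistances in Ω):
  Node 1: (V_1 - 15)/1100 + (V_1 - V_2)/3000 + (V_1 - 0)/12 = 0
  Node 2: (V_2 - V_1)/3000 + (V_2 - 0)/22 = 0
Collecting terms (coefficients in siemens):
  0.08458·V_1 - 0.0003333·V_2 = 0.01364
  0.04579·V_2 - 0.0003333·V_1 = 0
Determinant D = (0.08458)(0.04579) - (-0.0003333)(-0.0003333) = 0.003872
V_1 = [(0.01364)(0.04579) - (-0.0003333)(0)]/D = 0.1612 V
V_2 = [(0.08458)(0) - (0.01364)(-0.0003333)]/D = 0.001174 V
V_th = V_2 - V_3 = 0.001174 - 0 = 0.001174 V
Step 2 — R_th: zero the source — replace V1 by a short circuit (node 3 merges into node 0) — and find the resistance seen between A (node 2) and B (node 0).
Reduce the network between node 2 (A) and node 0 (B) by series/parallel combination:
  Rp1 = R1 ‖ R3 (parallel, both between nodes 0 and 1) = 1/(1/1100 + 1/12) = 11.87 Ω
  Rs1 = R2 + Rp1 (series, joined only at node 1) = 3000 + 11.87 = 3012 Ω
  Rp2 = R4 ‖ Rs1 (parallel, both between nodes 0 and 2) = 1/(1/22 + 1/3012) = 21.84 Ω
R_th = 21.84 Ω
I_n = V_th/R_th = 0.001174/21.84 = 0.00005374 A, and R_n = R_th = 21.84 Ω

Final answer: I_n = 5.374e-05 A, R_n = 21.84 Ω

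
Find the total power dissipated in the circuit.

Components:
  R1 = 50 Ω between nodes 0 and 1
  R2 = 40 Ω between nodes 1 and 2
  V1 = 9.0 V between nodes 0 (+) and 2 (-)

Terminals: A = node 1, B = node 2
Nodal analysis, taking node 2 as the 0 V reference.
Source V1 fixes V_0 = 9 V.
KCL at each unknown node (sum of currents leaving = 0; resistances in Ω):
  Node 1: (V_1 - 9)/50 + (V_1 - 0)/40 = 0
Collecting terms: 0.045 × V_1 = 0.18  =>  V_1 = 4 V
Power in each resistor, P = (ΔV)²/R:
  P_R1 = (9 - 4)²/50 = 0.5 W
  P_R2 = (4 - 0)²/40 = 0.4 W
P_total = P_R1 + P_R2 = 0.9 W

Final answer: 0.9 W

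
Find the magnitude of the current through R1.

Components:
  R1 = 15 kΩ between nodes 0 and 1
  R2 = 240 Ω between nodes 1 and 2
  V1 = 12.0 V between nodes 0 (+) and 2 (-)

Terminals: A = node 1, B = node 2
Nodal analysis, taking node 2 as the 0 V reference.
Source V1 fixes V_0 = 12 V.
KCL at each unknown node (sum of currents leaving = 0; resistances in Ω):
  Node 1: (V_1 - 12)/15000 + (V_1 - 0)/240 = 0
Collecting terms: 0.004233 × V_1 = 0.0008  =>  V_1 = 0.189 V
I_R1 = (V_0 - V_1)/R1 = (12 - 0.189)/15000 = 0.0007874 A
|I_R1| = 0.0007874 A

Final answer: |I_R1| = 0.0007874 A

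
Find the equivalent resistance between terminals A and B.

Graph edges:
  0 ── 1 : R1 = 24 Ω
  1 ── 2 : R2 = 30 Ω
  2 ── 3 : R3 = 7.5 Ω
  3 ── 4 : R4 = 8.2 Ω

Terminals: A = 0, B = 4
Reduce the network between node 0 (A) and node 4 (B) by series/parallel combination:
  Rs1 = R1 + R2 (series, joined only at node 1) = 24 + 30 = 54 Ω
  Rs2 = R3 + Rs1 (series, joined only at node 2) = 7.5 + 54 = 61.5 Ω
  Rs3 = R4 + Rs2 (series, joined only at node 3) = 8.2 + 61.5 = 69.7 Ω
R_eq = 69.7 Ω

Final answer: 69.7 Ω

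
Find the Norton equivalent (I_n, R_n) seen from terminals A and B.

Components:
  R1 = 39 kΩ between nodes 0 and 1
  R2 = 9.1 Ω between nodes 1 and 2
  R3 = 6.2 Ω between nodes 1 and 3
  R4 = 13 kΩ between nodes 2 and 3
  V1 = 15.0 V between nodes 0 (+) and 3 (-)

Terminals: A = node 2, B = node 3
Find the Thévenin equivalent first; then I_n = V_th/R_th and R_n = R_th.
Step 1 — V_th is the open-circuit voltage V_A - V_B (nothing connected across the terminals).
Nodal analysis, taking node 3 as the 0 V reference.
Source V1 fixes V_0 = 15 V.
KCL at each unknown node (sum of currents leaving = 0; resistances in Ω):
  Node 1: (V_1 - 15)/39000 + (V_1 - V_2)/9.1 + (V_1 - 0)/6.2 = 0
  Node 2: (V_2 - V_1)/9.1 + (V_2 - 0)/13000 = 0
Collecting terms (coefficients in siemens):
  0.2712·V_1 - 0.1099·V_2 = 0.0003846
  0.11·V_2 - 0.1099·V_1 = 0
Determinant D = (0.2712)(0.11) - (-0.1099)(-0.1099) = 0.01775
V_1 = [(0.0003846)(0.11) - (-0.1099)(0)]/D = 0.002383 V
V_2 = [(0.2712)(0) - (0.0003846)(-0.1099)]/D = 0.002381 V
V_th = V_2 - V_3 = 0.002381 - 0 = 0.002381 V
Step 2 — R_th: zero the source — replace V1 by a short circuit (node 3 merges into node 0) — and find the resistance seen between A (node 2) and B (node 0).
Reduce the network between node 2 (A) and node 0 (B) by series/parallel combination:
  Rp1 = R1 ‖ R3 (parallel, both between nodes 0 and 1) = 1/(1/39000 + 1/6.2) = 6.199 Ω
  Rs1 = R2 + Rp1 (series, joined only at node 1) = 9.1 + 6.199 = 15.3 Ω
  Rp2 = R4 ‖ Rs1 (parallel, both between nodes 0 and 2) = 1/(1/13000 + 1/15.3) = 15.28 Ω
R_th = 15.28 Ω
I_n = V_th/R_th = 0.002381/15.28 = 0.0001558 A, and R_n = R_th = 15.28 Ω

Final answer: I_n = 0.0001558 A, R_n = 15.28 Ω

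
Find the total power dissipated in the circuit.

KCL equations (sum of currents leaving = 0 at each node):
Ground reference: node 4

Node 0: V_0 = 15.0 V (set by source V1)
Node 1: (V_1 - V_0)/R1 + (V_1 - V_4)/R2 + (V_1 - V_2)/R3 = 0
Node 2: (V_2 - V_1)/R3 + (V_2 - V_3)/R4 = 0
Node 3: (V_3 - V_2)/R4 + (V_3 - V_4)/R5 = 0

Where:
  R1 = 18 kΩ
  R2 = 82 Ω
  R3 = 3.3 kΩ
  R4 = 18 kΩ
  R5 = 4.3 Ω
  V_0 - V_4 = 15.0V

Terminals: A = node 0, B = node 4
Nodal analysis, taking node 4 as the 0 V reference.
Source V1 fixes V_0 = 15 V.
KCL at each unknown node (sum of currents leaving = 0; resistances in Ω):
  Node 1: (V_1 - 15)/18000 + (V_1 - 0)/82 + (V_1 - V_2)/3300 = 0
  Node 2: (V_2 - V_1)/3300 + (V_2 - V_3)/18000 = 0
  Node 3: (V_3 - V_2)/18000 + (V_3 - 0)/4.3 = 0
Collecting terms (coefficients in siemens):
  0.01255·V_1 - 0.000303·V_2 = 0.0008333
  0.0003586·V_2 - 0.000303·V_1 - 0.00005556·V_3 = 0
  0.2326·V_3 - 0.00005556·V_2 = 0
Solving these 3 simultaneous equations (Gaussian elimination) gives:
  V_1 = 0.06776 V, V_2 = 0.05727 V, V_3 = 0.00001368 V
Power in each resistor, P = (ΔV)²/R:
  P_R1 = (15 - 0.06776)²/18000 = 0.01239 W
  P_R2 = (0.06776 - 0)²/82 = 0.000056 W
  P_R3 = (0.06776 - 0.05727)²/3300 = 0.00000003339 W
  P_R4 = (0.05727 - 0.00001368)²/18000 = 0.0000001821 W
  P_R5 = (0.00001368 - 0)²/4.3 = 0.0000000000435 W
P_total = P_R1 + P_R2 + P_R3 + P_R4 + P_R5 = 0.01244 W

Final answer: 0.01244 W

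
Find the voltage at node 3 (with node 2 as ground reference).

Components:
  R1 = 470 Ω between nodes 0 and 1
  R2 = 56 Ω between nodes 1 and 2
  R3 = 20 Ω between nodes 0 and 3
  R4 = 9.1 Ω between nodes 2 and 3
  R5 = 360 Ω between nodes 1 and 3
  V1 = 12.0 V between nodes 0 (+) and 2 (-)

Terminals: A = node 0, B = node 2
Nodal analysis, taking node 2 as the 0 V reference.
Source V1 fixes V_0 = 12 V.
KCL at each unknown node (sum of currents leaving = 0; resistances in Ω):
  Node 1: (V_1 - 12)/470 + (V_1 - 0)/56 + (V_1 - V_3)/360 = 0
  Node 3: (V_3 - 12)/20 + (V_3 - 0)/9.1 + (V_3 - V_1)/360 = 0
Collecting terms (coefficients in siemens):
  0.02276·V_1 - 0.002778·V_3 = 0.02553
  0.1627·V_3 - 0.002778·V_1 = 0.6
Determinant D = (0.02276)(0.1627) - (-0.002778)(-0.002778) = 0.003695
V_1 = [(0.02553)(0.1627) - (-0.002778)(0.6)]/D = 1.575 V
V_3 = [(0.02276)(0.6) - (0.02553)(-0.002778)]/D = 3.715 V
The requested potential is V_3 = 3.715 V.

Final answer: V_3 = 3.715 V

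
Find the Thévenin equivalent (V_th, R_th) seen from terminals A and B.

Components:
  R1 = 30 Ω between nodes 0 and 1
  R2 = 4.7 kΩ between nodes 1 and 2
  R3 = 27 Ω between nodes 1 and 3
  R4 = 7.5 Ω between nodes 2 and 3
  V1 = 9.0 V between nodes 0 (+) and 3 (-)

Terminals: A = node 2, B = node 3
Step 1 — V_th is the open-circuit voltage V_A - V_B (nothing connected across the terminals).
Nodal analysis, taking node 3 as the 0 V reference.
Source V1 fixes V_0 = 9 V.
KCL at each unknown node (sum of currents leaving = 0; resistances in Ω):
  Node 1: (V_1 - 9)/30 + (V_1 - V_2)/4700 + (V_1 - 0)/27 = 0
  Node 2: (V_2 - V_1)/4700 + (V_2 - 0)/7.5 = 0
Collecting terms (coefficients in siemens):
  0.07058·V_1 - 0.0002128·V_2 = 0.3
  0.1335·V_2 - 0.0002128·V_1 = 0
Determinant D = (0.07058)(0.1335) - (-0.0002128)(-0.0002128) = 0.009426
V_1 = [(0.3)(0.1335) - (-0.0002128)(0)]/D = 4.25 V
V_2 = [(0.07058)(0) - (0.3)(-0.0002128)]/D = 0.006772 V
V_th = V_2 - V_3 = 0.006772 - 0 = 0.006772 V
Step 2 — R_th: zero the source — replace V1 by a short circuit (node 3 merges into node 0) — and find the resistance seen between A (node 2) and B (node 0).
Reduce the network between node 2 (A) and node 0 (B) by series/parallel combination:
  Rp1 = R1 ‖ R3 (parallel, both between nodes 0 and 1) = 1/(1/30 + 1/27) = 14.21 Ω
  Rs1 = R2 + Rp1 (series, joined only at node 1) = 4700 + 14.21 = 4714 Ω
  Rp2 = R4 ‖ Rs1 (parallel, both between nodes 0 and 2) = 1/(1/7.5 + 1/4714) = 7.488 Ω
R_th = 7.488 Ω

Final answer: V_th = 0.006772 V, R_th = 7.488 Ω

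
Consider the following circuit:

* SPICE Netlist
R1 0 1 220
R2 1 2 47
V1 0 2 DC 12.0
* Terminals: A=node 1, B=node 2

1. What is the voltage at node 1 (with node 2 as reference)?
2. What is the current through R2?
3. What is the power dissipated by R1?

Nodal analysis, taking node 2 as the 0 V reference.
Source V1 fixes V_0 = 12 V.
KCL at each unknown node (sum of currents leaving = 0; resistances in Ω):
  Node 1: (V_1 - 12)/220 + (V_1 - 0)/47 = 0
Collecting terms: 0.02582 × V_1 = 0.05455  =>  V_1 = 2.112 V
Part 1:
  Read off the nodal solution: V_1 = 2.112 V
Part 2:
  I_R2 = (V_1 - V_2)/R2 = (2.112 - 0)/47 = 0.04494 A
  Magnitude: I_R2 = 0.04494 A
Part 3:
  I_R1 = (V_0 - V_1)/R1 = (12 - 2.112)/220 = 0.04494 A
  P_R1 = I_R1² × R1 = (0.04494)² × 220 = 0.4444 W

Final answers:
1. V_1 = 2.112 V
2. I_R2 = 0.04494 A
3. P_R1 = 0.4444 W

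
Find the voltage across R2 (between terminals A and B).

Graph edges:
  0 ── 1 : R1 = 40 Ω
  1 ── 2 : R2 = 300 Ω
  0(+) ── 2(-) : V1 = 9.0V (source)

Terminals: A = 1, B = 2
R1 and R2 are in series across V1 (node 0 → node 1 → node 2), and the output A–B is taken across R2, so this is a voltage divider.
Series current: I = V1/(R1 + R2) = 9/(40 + 300) = 9/340 = 0.02647 A
V_R2 = I × R2 = V1 × R2/(R1 + R2) = 9 × 300/340 = 7.941 V

Final answer: 7.941 V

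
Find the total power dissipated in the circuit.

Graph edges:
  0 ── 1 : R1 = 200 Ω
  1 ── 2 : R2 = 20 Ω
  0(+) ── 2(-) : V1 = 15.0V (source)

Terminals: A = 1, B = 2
Nodal analysis, taking node 2 as the 0 V reference.
Source V1 fixes V_0 = 15 V.
KCL at each unknown node (sum of currents leaving = 0; resistances in Ω):
  Node 1: (V_1 - 15)/200 + (V_1 - 0)/20 = 0
Collecting terms: 0.055 × V_1 = 0.075  =>  V_1 = 1.364 V
Power in each resistor, P = (ΔV)²/R:
  P_R1 = (15 - 1.364)²/200 = 0.9298 W
  P_R2 = (1.364 - 0)²/20 = 0.09298 W
P_total = P_R1 + P_R2 = 1.023 W

Final answer: 1.023 W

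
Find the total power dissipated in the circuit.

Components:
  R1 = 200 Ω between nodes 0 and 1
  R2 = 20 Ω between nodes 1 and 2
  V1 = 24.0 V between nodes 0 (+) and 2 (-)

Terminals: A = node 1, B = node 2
Nodal analysis, taking node 2 as the 0 V reference.
Source V1 fixes V_0 = 24 V.
KCL at each unknown node (sum of currents leaving = 0; resistances in Ω):
  Node 1: (V_1 - 24)/200 + (V_1 - 0)/20 = 0
Collecting terms: 0.055 × V_1 = 0.12  =>  V_1 = 2.182 V
Power in each resistor, P = (ΔV)²/R:
  P_R1 = (24 - 2.182)²/200 = 2.38 W
  P_R2 = (2.182 - 0)²/20 = 0.238 W
P_total = P_R1 + P_R2 = 2.618 W

Final answer: 2.618 W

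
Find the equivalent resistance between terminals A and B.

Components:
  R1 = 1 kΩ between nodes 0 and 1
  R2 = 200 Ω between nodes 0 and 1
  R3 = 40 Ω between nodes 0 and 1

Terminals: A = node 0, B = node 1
Reduce the network between node 0 (A) and node 1 (B) by series/parallel combination:
  Rp1 = R1 ‖ R2 ‖ R3 (parallel, all between nodes 0 and 1) = 1/(1/1000 + 1/200 + 1/40) = 32.26 Ω
R_eq = 32.26 Ω

Final answer: 32.26 Ω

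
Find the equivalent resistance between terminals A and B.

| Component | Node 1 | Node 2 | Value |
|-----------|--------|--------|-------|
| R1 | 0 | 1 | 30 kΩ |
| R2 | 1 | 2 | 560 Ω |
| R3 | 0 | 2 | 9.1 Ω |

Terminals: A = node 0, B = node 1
Reduce the network between node 0 (A) and node 1 (B) by series/parallel combination:
  Rs1 = R3 + R2 (series, joined only at node 2) = 9.1 + 560 = 569.1 Ω
  Rp1 = R1 ‖ Rs1 (parallel, both between nodes 0 and 1) = 1/(1/30000 + 1/569.1) = 558.5 Ω
R_eq = 558.5 Ω

Final answer: 558.5 Ω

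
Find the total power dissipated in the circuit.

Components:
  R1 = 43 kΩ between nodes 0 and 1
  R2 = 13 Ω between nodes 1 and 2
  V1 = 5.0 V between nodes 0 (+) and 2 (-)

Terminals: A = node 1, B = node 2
Nodal analysis, taking node 2 as the 0 V reference.
Source V1 fixes V_0 = 5 V.
KCL at each unknown node (sum of currents leaving = 0; resistances in Ω):
  Node 1: (V_1 - 5)/43000 + (V_1 - 0)/13 = 0
Collecting terms: 0.07695 × V_1 = 0.0001163  =>  V_1 = 0.001511 V
Power in each resistor, P = (ΔV)²/R:
  P_R1 = (5 - 0.001511)²/43000 = 0.000581 W
  P_R2 = (0.001511 - 0)²/13 = 0.0000001757 W
P_total = P_R1 + P_R2 = 0.0005812 W

Final answer: 0.0005812 W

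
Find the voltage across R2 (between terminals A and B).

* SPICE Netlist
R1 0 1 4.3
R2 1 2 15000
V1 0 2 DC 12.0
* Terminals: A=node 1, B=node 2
R1 and R2 are in series across V1 (node 0 → node 1 → node 2), and the output A–B is taken across R2, so this is a voltage divider.
Series current: I = V1/(R1 + R2) = 12/(4.3 + 15000) = 12/15000 = 0.0007998 A
V_R2 = I × R2 = V1 × R2/(R1 + R2) = 12 × 15000/15000 = 12 V

Final answer: 12 V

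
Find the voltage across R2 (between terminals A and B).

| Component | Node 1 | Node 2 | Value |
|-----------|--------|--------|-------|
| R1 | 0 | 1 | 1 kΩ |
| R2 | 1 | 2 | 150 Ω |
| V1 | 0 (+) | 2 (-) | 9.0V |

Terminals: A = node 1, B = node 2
R1 and R2 are in series across V1 (node 0 → node 1 → node 2), and the output A–B is taken across R2, so this is a voltage divider.
Series current: I = V1/(R1 + R2) = 9/(1000 + 150) = 9/1150 = 0.007826 A
V_R2 = I × R2 = V1 × R2/(R1 + R2) = 9 × 150/1150 = 1.174 V

Final answer: 1.174 V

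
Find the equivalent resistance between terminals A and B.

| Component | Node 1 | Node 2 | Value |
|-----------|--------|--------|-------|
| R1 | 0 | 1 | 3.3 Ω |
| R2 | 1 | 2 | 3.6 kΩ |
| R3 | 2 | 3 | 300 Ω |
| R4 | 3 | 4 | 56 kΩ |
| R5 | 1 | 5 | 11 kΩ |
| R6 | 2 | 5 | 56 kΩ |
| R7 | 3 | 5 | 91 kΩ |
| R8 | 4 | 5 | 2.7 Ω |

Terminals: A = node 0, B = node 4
The network is not a plain series/parallel combination. Inject a 1 A test current into terminal A (node 0) and return it from terminal B (node 4); then R_eq = V_A / (1 A).
Nodal analysis, taking node 4 as the 0 V reference.
Current source I_test pushes 1 A into node 0 and draws it out of node 4.
KCL at each unknown node (sum of currents leaving = 0; resistances in Ω):
  Node 0: (V_0 - V_1)/3.3 - 1 = 0
  Node 1: (V_1 - V_0)/3.3 + (V_1 - V_2)/3600 + (V_1 - V_5)/11000 = 0
  Node 2: (V_2 - V_1)/3600 + (V_2 - V_3)/300 + (V_2 - V_5)/56000 = 0
  Node 3: (V_3 - V_2)/300 + (V_3 - 0)/56000 + (V_3 - V_5)/91000 = 0
  Node 5: (V_5 - V_1)/11000 + (V_5 - V_2)/56000 + (V_5 - V_3)/91000 + (V_5 - 0)/2.7 = 0
Collecting terms (coefficients in siemens):
  0.303·V_0 - 0.303·V_1 = 1
  0.3034·V_1 - 0.303·V_0 - 0.0002778·V_2 - 0.00009091·V_5 = 0
  0.003629·V_2 - 0.0002778·V_1 - 0.003333·V_3 - 0.00001786·V_5 = 0
  0.003362·V_3 - 0.003333·V_2 - 0.00001099·V_5 = 0
  0.3705·V_5 - 0.00009091·V_1 - 0.00001786·V_2 - 0.00001099·V_3 = 0
Solving these 5 simultaneous equations (Gaussian elimination) gives:
  V_0 = 7656 V, V_1 = 7653 V, V_2 = 6556 V, V_3 = 6500 V
  V_5 = 2.387 V
R_eq = V_0 / 1 A = 7656 Ω = 7.656 kΩ

Final answer: 7.656 kΩ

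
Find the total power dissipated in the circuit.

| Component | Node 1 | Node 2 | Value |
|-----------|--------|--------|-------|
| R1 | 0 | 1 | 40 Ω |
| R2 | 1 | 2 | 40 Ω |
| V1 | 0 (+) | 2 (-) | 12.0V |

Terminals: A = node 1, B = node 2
Nodal analysis, taking node 2 as the 0 V reference.
Source V1 fixes V_0 = 12 V.
KCL at each unknown node (sum of currents leaving = 0; resistances in Ω):
  Node 1: (V_1 - 12)/40 + (V_1 - 0)/40 = 0
Collecting terms: 0.05 × V_1 = 0.3  =>  V_1 = 6 V
Power in each resistor, P = (ΔV)²/R:
  P_R1 = (12 - 6)²/40 = 0.9 W
  P_R2 = (6 - 0)²/40 = 0.9 W
P_total = P_R1 + P_R2 = 1.8 W

Final answer: 1.8 W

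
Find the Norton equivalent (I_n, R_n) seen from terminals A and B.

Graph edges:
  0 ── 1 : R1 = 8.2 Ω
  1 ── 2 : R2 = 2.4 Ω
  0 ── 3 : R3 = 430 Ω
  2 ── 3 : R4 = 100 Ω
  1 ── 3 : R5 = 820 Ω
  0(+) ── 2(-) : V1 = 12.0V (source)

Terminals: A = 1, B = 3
Find the Thévenin equivalent first; then I_n = V_th/R_th and R_n = R_th.
Step 1 — V_th is the open-circuit voltage V_A - V_B (nothing connected across the terminals).
Nodal analysis, taking node 2 as the 0 V reference.
Source V1 fixes V_0 = 12 V.
KCL at each unknown node (sum of currents leaving = 0; resistances in Ω):
  Node 1: (V_1 - 12)/8.2 + (V_1 - 0)/2.4 + (V_1 - V_3)/820 = 0
  Node 3: (V_3 - 12)/430 + (V_3 - 0)/100 + (V_3 - V_1)/820 = 0
Collecting terms (coefficients in siemens):
  0.5398·V_1 - 0.00122·V_3 = 1.463
  0.01355·V_3 - 0.00122·V_1 = 0.02791
Determinant D = (0.5398)(0.01355) - (-0.00122)(-0.00122) = 0.007311
V_1 = [(1.463)(0.01355) - (-0.00122)(0.02791)]/D = 2.716 V
V_3 = [(0.5398)(0.02791) - (1.463)(-0.00122)]/D = 2.305 V
V_th = V_1 - V_3 = 2.716 - 2.305 = 0.4112 V
Step 2 — R_th: zero the source — replace V1 by a short circuit (node 2 merges into node 0) — and find the resistance seen between A (node 1) and B (node 3).
Reduce the network between node 1 (A) and node 3 (B) by series/parallel combination:
  Rp1 = R1 ‖ R2 (parallel, both between nodes 0 and 1) = 1/(1/8.2 + 1/2.4) = 1.857 Ω
  Rp2 = R3 ‖ R4 (parallel, both between nodes 0 and 3) = 1/(1/430 + 1/100) = 81.13 Ω
  Rs1 = Rp1 + Rp2 (series, joined only at node 0) = 1.857 + 81.13 = 82.99 Ω
  Rp3 = R5 ‖ Rs1 (parallel, both between nodes 1 and 3) = 1/(1/820 + 1/82.99) = 75.36 Ω
R_th = 75.36 Ω
I_n = V_th/R_th = 0.4112/75.36 = 0.005457 A, and R_n = R_th = 75.36 Ω

Final answer: I_n = 0.005457 A, R_n = 75.36 Ω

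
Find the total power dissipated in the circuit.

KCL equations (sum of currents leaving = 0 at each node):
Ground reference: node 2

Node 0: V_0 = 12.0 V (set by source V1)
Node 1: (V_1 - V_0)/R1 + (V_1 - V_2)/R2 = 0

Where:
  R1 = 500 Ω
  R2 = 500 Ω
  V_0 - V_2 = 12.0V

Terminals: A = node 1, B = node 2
Nodal analysis, taking node 2 as the 0 V reference.
Source V1 fixes V_0 = 12 V.
KCL at each unknown node (sum of currents leaving = 0; resistances in Ω):
  Node 1: (V_1 - 12)/500 + (V_1 - 0)/500 = 0
Collecting terms: 0.004 × V_1 = 0.024  =>  V_1 = 6 V
Power in each resistor, P = (ΔV)²/R:
  P_R1 = (12 - 6)²/500 = 0.072 W
  P_R2 = (6 - 0)²/500 = 0.072 W
P_total = P_R1 + P_R2 = 0.144 W

Final answer: 0.144 W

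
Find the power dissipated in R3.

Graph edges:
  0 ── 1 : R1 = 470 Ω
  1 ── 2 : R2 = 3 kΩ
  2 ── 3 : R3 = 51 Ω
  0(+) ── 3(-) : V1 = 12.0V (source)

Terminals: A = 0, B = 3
Nodal analysis, taking node 3 as the 0 V reference.
Source V1 fixes V_0 = 12 V.
KCL at each unknown node (sum of currents leaving = 0; resistances in Ω):
  Node 1: (V_1 - 12)/470 + (V_1 - V_2)/3000 = 0
  Node 2: (V_2 - V_1)/3000 + (V_2 - 0)/51 = 0
Collecting terms (coefficients in siemens):
  0.002461·V_1 - 0.0003333·V_2 = 0.02553
  0.01994·V_2 - 0.0003333·V_1 = 0
Determinant D = (0.002461)(0.01994) - (-0.0003333)(-0.0003333) = 0.00004896
V_1 = [(0.02553)(0.01994) - (-0.0003333)(0)]/D = 10.4 V
V_2 = [(0.002461)(0) - (0.02553)(-0.0003333)]/D = 0.1738 V
I_R3 = (V_2 - V_3)/R3 = (0.1738 - 0)/51 = 0.003408 A
P_R3 = I_R3² × R3 = (0.003408)² × 51 = 0.0005924 W

Final answer: 0.0005924 W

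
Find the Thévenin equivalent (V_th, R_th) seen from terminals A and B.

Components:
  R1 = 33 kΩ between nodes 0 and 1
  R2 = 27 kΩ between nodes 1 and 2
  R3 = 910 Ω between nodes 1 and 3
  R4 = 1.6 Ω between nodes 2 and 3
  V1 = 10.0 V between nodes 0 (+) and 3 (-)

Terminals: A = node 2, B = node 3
Step 1 — V_th is the open-circuit voltage V_A - V_B (nothing connected across the terminals).
Nodal analysis, taking node 3 as the 0 V reference.
Source V1 fixes V_0 = 10 V.
KCL at each unknown node (sum of currents leaving = 0; resistances in Ω):
  Node 1: (V_1 - 10)/33000 + (V_1 - V_2)/27000 + (V_1 - 0)/910 = 0
  Node 2: (V_2 - V_1)/27000 + (V_2 - 0)/1.6 = 0
Collecting terms (coefficients in siemens):
  0.001166·V_1 - 0.00003704·V_2 = 0.000303
  0.625·V_2 - 0.00003704·V_1 = 0
Determinant D = (0.001166)(0.625) - (-0.00003704)(-0.00003704) = 0.0007289
V_1 = [(0.000303)(0.625) - (-0.00003704)(0)]/D = 0.2598 V
V_2 = [(0.001166)(0) - (0.000303)(-0.00003704)]/D = 0.0000154 V
V_th = V_2 - V_3 = 0.0000154 - 0 = 0.0000154 V
Step 2 — R_th: zero the source — replace V1 by a short circuit (node 3 merges into node 0) — and find the resistance seen between A (node 2) and B (node 0).
Reduce the network between node 2 (A) and node 0 (B) by series/parallel combination:
  Rp1 = R1 ‖ R3 (parallel, both between nodes 0 and 1) = 1/(1/33000 + 1/910) = 885.6 Ω
  Rs1 = R2 + Rp1 (series, joined only at node 1) = 27000 + 885.6 = 27890 Ω
  Rp2 = R4 ‖ Rs1 (parallel, both between nodes 0 and 2) = 1/(1/1.6 + 1/27890) = 1.6 Ω
R_th = 1.6 Ω

Final answer: V_th = 1.54e-05 V, R_th = 1.6 Ω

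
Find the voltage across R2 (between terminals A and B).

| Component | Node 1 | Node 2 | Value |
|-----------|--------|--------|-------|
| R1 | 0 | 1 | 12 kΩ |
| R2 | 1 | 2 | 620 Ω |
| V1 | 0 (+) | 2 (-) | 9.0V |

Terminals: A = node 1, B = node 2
R1 and R2 are in series across V1 (node 0 → node 1 → node 2), and the output A–B is taken across R2, so this is a voltage divider.
Series current: I = V1/(R1 + R2) = 9/(12000 + 620) = 9/12620 = 0.0007132 A
V_R2 = I × R2 = V1 × R2/(R1 + R2) = 9 × 620/12620 = 0.4422 V

Final answer: 0.4422 V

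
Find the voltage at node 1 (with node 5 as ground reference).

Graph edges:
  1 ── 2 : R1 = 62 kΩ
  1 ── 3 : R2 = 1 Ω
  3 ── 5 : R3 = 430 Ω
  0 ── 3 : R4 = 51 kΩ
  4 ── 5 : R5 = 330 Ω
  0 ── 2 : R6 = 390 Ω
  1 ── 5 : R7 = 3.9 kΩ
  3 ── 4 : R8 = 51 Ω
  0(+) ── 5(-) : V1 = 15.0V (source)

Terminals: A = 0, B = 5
Nodal analysis, taking node 5 as the 0 V reference.
Source V1 fixes V_0 = 15 V.
KCL at each unknown node (sum of currents leaving = 0; resistances in Ω):
  Node 1: (V_1 - V_2)/62000 + (V_1 - V_3)/1 + (V_1 - 0)/3900 = 0
  Node 2: (V_2 - V_1)/62000 + (V_2 - 15)/390 = 0
  Node 3: (V_3 - V_1)/1 + (V_3 - 0)/430 + (V_3 - 15)/51000 + (V_3 - V_4)/51 = 0
  Node 4: (V_4 - 0)/330 + (V_4 - V_3)/51 = 0
Collecting terms (coefficients in siemens):
  1·V_1 - 0.00001613·V_2 - 1·V_3 = 0
  0.00258·V_2 - 0.00001613·V_1 = 0.03846
  1.022·V_3 - 1·V_1 - 0.01961·V_4 = 0.0002941
  0.02264·V_4 - 0.01961·V_3 = 0
Solving these 4 simultaneous equations (Gaussian elimination) gives:
  V_1 = 0.1022 V, V_2 = 14.91 V, V_3 = 0.102 V, V_4 = 0.08831 V
The requested potential is V_1 = 0.1022 V.

Final answer: V_1 = 0.1022 V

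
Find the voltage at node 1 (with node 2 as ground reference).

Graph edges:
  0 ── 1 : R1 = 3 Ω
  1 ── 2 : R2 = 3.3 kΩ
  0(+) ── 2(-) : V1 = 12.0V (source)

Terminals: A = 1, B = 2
Nodal analysis, taking node 2 as the 0 V reference.
Source V1 fixes V_0 = 12 V.
KCL at each unknown node (sum of currents leaving = 0; resistances in Ω):
  Node 1: (V_1 - 12)/3 + (V_1 - 0)/3300 = 0
Collecting terms: 0.3336 × V_1 = 4  =>  V_1 = 11.99 V
The requested potential is V_1 = 11.99 V.

Final answer: V_1 = 11.99 V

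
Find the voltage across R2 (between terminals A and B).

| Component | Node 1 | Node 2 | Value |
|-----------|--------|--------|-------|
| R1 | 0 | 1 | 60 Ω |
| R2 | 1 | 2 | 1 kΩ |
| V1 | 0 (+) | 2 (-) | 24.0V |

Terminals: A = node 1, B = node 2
R1 and R2 are in series across V1 (node 0 → node 1 → node 2), and the output A–B is taken across R2, so this is a voltage divider.
Series current: I = V1/(R1 + R2) = 24/(60 + 1000) = 24/1060 = 0.02264 A
V_R2 = I × R2 = V1 × R2/(R1 + R2) = 24 × 1000/1060 = 22.64 V

Final answer: 22.64 V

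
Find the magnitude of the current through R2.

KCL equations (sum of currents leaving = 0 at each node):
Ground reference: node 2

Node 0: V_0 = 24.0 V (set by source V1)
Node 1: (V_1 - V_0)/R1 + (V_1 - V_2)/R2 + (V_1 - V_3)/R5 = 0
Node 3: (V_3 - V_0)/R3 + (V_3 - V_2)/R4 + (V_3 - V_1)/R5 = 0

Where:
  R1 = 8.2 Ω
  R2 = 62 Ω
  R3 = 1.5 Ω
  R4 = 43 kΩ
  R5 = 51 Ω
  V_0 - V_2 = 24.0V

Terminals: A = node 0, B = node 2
Nodal analysis, taking node 2 as the 0 V reference.
Source V1 fixes V_0 = 24 V.
KCL at each unknown node (sum of currents leaving = 0; resistances in Ω):
  Node 1: (V_1 - 24)/8.2 + (V_1 - 0)/62 + (V_1 - V_3)/51 = 0
  Node 3: (V_3 - 24)/1.5 + (V_3 - 0)/43000 + (V_3 - V_1)/51 = 0
Collecting terms (coefficients in siemens):
  0.1577·V_1 - 0.01961·V_3 = 2.927
  0.6863·V_3 - 0.01961·V_1 = 16
Determinant D = (0.1577)(0.6863) - (-0.01961)(-0.01961) = 0.1078
V_1 = [(2.927)(0.6863) - (-0.01961)(16)]/D = 21.54 V
V_3 = [(0.1577)(16) - (2.927)(-0.01961)]/D = 23.93 V
I_R2 = (V_1 - V_2)/R2 = (21.54 - 0)/62 = 0.3474 A
|I_R2| = 0.3474 A

Final answer: |I_R2| = 0.3474 A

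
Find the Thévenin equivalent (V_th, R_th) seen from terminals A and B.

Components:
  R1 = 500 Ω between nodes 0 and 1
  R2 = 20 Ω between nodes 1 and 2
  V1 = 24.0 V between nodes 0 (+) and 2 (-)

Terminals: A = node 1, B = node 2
Step 1 — V_th is the open-circuit voltage V_A - V_B (nothing connected across the terminals).
Nodal analysis, taking node 2 as the 0 V reference.
Source V1 fixes V_0 = 24 V.
KCL at each unknown node (sum of currents leaving = 0; resistances in Ω):
  Node 1: (V_1 - 24)/500 + (V_1 - 0)/20 = 0
Collecting terms: 0.052 × V_1 = 0.048  =>  V_1 = 0.9231 V
V_th = V_1 - V_2 = 0.9231 - 0 = 0.9231 V
Step 2 — R_th: zero the source — replace V1 by a short circuit (node 2 merges into node 0) — and find the resistance seen between A (node 1) and B (node 0).
Reduce the network between node 1 (A) and node 0 (B) by series/parallel combination:
  Rp1 = R1 ‖ R2 (parallel, both between nodes 0 and 1) = 1/(1/500 + 1/20) = 19.23 Ω
R_th = 19.23 Ω

Final answer: V_th = 0.9231 V, R_th = 19.23 Ω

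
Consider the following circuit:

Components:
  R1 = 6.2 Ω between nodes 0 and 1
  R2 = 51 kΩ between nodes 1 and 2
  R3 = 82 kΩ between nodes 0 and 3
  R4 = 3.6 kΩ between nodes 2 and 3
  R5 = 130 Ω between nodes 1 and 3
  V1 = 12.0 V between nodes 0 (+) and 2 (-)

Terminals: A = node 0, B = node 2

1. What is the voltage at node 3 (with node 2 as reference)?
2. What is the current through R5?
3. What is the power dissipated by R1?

Nodal analysis, taking node 2 as the 0 V reference.
Source V1 fixes V_0 = 12 V.
KCL at each unknown node (sum of currents leaving = 0; resistances in Ω):
  Node 1: (V_1 - 12)/6.2 + (V_1 - 0)/51000 + (V_1 - V_3)/130 = 0
  Node 3: (V_3 - 12)/82000 + (V_3 - 0)/3600 + (V_3 - V_1)/130 = 0
Collecting terms (coefficients in siemens):
  0.169·V_1 - 0.007692·V_3 = 1.935
  0.007982·V_3 - 0.007692·V_1 = 0.0001463
Determinant D = (0.169)(0.007982) - (-0.007692)(-0.007692) = 0.00129
V_1 = [(1.935)(0.007982) - (-0.007692)(0.0001463)]/D = 11.98 V
V_3 = [(0.169)(0.0001463) - (1.935)(-0.007692)]/D = 11.56 V
Part 1:
  Read off the nodal solution: V_3 = 11.56 V
Part 2:
  I_R5 = (V_1 - V_3)/R5 = (11.98 - 11.56)/130 = 0.003206 A
  Magnitude: I_R5 = 0.003206 A
Part 3:
  I_R1 = (V_0 - V_1)/R1 = (12 - 11.98)/6.2 = 0.003441 A
  P_R1 = I_R1² × R1 = (0.003441)² × 6.2 = 0.00007342 W

Final answers:
1. V_3 = 11.56 V
2. I_R5 = 0.003206 A
3. P_R1 = 7.342e-05 W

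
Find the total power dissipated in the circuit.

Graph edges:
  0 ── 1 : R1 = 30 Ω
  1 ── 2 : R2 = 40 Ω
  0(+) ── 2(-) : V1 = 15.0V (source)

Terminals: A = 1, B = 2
Nodal analysis, taking node 2 as the 0 V reference.
Source V1 fixes V_0 = 15 V.
KCL at each unknown node (sum of currents leaving = 0; resistances in Ω):
  Node 1: (V_1 - 15)/30 + (V_1 - 0)/40 = 0
Collecting terms: 0.05833 × V_1 = 0.5  =>  V_1 = 8.571 V
Power in each resistor, P = (ΔV)²/R:
  P_R1 = (15 - 8.571)²/30 = 1.378 W
  P_R2 = (8.571 - 0)²/40 = 1.837 W
P_total = P_R1 + P_R2 = 3.214 W

Final answer: 3.214 W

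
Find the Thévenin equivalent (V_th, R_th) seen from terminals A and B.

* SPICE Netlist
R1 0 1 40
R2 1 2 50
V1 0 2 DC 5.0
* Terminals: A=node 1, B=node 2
Step 1 — V_th is the open-circuit voltage V_A - V_B (nothing connected across the terminals).
Nodal analysis, taking node 2 as the 0 V reference.
Source V1 fixes V_0 = 5 V.
KCL at each unknown node (sum of currents leaving = 0; resistances in Ω):
  Node 1: (V_1 - 5)/40 + (V_1 - 0)/50 = 0
Collecting terms: 0.045 × V_1 = 0.125  =>  V_1 = 2.778 V
V_th = V_1 - V_2 = 2.778 - 0 = 2.778 V
Step 2 — R_th: zero the source — replace V1 by a short circuit (node 2 merges into node 0) — and find the resistance seen between A (node 1) and B (node 0).
Reduce the network between node 1 (A) and node 0 (B) by series/parallel combination:
  Rp1 = R1 ‖ R2 (parallel, both between nodes 0 and 1) = 1/(1/40 + 1/50) = 22.22 Ω
R_th = 22.22 Ω

Final answer: V_th = 2.778 V, R_th = 22.22 Ω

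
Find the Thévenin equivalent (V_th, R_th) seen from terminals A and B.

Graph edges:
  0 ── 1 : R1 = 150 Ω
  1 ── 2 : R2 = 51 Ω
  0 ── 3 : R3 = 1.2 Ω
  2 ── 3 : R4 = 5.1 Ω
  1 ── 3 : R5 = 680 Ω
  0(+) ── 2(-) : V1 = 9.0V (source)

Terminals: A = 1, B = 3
Step 1 — V_th is the open-circuit voltage V_A - V_B (nothing connected across the terminals).
Nodal analysis, taking node 2 as the 0 V reference.
Source V1 fixes V_0 = 9 V.
KCL at each unknown node (sum of currents leaving = 0; resistances in Ω):
  Node 1: (V_1 - 9)/150 + (V_1 - 0)/51 + (V_1 - V_3)/680 = 0
  Node 3: (V_3 - 9)/1.2 + (V_3 - 0)/5.1 + (V_3 - V_1)/680 = 0
Collecting terms (coefficients in siemens):
  0.02775·V_1 - 0.001471·V_3 = 0.06
  1.031·V_3 - 0.001471·V_1 = 7.5
Determinant D = (0.02775)(1.031) - (-0.001471)(-0.001471) = 0.0286
V_1 = [(0.06)(1.031) - (-0.001471)(7.5)]/D = 2.548 V
V_3 = [(0.02775)(7.5) - (0.06)(-0.001471)]/D = 7.279 V
V_th = V_1 - V_3 = 2.548 - 7.279 = -4.731 V
Step 2 — R_th: zero the source — replace V1 by a short circuit (node 2 merges into node 0) — and find the resistance seen between A (node 1) and B (node 3).
Reduce the network between node 1 (A) and node 3 (B) by series/parallel combination:
  Rp1 = R1 ‖ R2 (parallel, both between nodes 0 and 1) = 1/(1/150 + 1/51) = 38.06 Ω
  Rp2 = R3 ‖ R4 (parallel, both between nodes 0 and 3) = 1/(1/1.2 + 1/5.1) = 0.9714 Ω
  Rs1 = Rp1 + Rp2 (series, joined only at node 0) = 38.06 + 0.9714 = 39.03 Ω
  Rp3 = R5 ‖ Rs1 (parallel, both between nodes 1 and 3) = 1/(1/680 + 1/39.03) = 36.91 Ω
R_th = 36.91 Ω

Final answer: V_th = -4.731 V, R_th = 36.91 Ω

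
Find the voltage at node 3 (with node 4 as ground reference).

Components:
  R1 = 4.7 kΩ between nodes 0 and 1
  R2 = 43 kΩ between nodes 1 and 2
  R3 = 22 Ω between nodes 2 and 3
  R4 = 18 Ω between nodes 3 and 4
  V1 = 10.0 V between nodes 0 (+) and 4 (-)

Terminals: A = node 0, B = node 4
Nodal analysis, taking node 4 as the 0 V reference.
Source V1 fixes V_0 = 10 V.
KCL at each unknown node (sum of currents leaving = 0; resistances in Ω):
  Node 1: (V_1 - 10)/4700 + (V_1 - V_2)/43000 = 0
  Node 2: (V_2 - V_1)/43000 + (V_2 - V_3)/22 = 0
  Node 3: (V_3 - V_2)/22 + (V_3 - 0)/18 = 0
Collecting terms (coefficients in siemens):
  0.000236·V_1 - 0.00002326·V_2 = 0.002128
  0.04548·V_2 - 0.00002326·V_1 - 0.04545·V_3 = 0
  0.101·V_3 - 0.04545·V_2 = 0
Solving these 3 simultaneous equations (Gaussian elimination) gives:
  V_1 = 9.016 V, V_2 = 0.008379 V, V_3 = 0.00377 V
The requested potential is V_3 = 0.00377 V.

Final answer: V_3 = 0.00377 V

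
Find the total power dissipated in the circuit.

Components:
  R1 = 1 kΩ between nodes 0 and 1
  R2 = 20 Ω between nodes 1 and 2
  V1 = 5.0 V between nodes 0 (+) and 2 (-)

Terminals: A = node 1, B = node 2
Nodal analysis, taking node 2 as the 0 V reference.
Source V1 fixes V_0 = 5 V.
KCL at each unknown node (sum of currents leaving = 0; resistances in Ω):
  Node 1: (V_1 - 5)/1000 + (V_1 - 0)/20 = 0
Collecting terms: 0.051 × V_1 = 0.005  =>  V_1 = 0.09804 V
Power in each resistor, P = (ΔV)²/R:
  P_R1 = (5 - 0.09804)²/1000 = 0.02403 W
  P_R2 = (0.09804 - 0)²/20 = 0.0004806 W
P_total = P_R1 + P_R2 = 0.02451 W

Final answer: 0.02451 W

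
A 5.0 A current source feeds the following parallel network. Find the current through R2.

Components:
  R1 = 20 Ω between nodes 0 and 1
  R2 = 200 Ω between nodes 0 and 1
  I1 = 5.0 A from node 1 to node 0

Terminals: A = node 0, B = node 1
All resistors sit directly between nodes 0 and 1, so they are in parallel and share one voltage V; the full source current 5 A splits among them.
1/R_par = 1/20 + 1/200 = 0.055 S  =>  R_par = 18.18 Ω
V = I × R_par = 5 × 18.18 = 90.91 V
I_R2 = V/R2 = 90.91/200 = 0.4545 A

Final answer: 0.4545 A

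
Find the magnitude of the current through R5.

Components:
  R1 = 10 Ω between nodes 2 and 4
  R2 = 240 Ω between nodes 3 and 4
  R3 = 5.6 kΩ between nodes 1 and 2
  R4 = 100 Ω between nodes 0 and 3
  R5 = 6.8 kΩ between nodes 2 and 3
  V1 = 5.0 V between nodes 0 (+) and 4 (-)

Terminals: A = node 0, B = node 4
Nodal analysis, taking node 4 as the 0 V reference.
Source V1 fixes V_0 = 5 V.
KCL at each unknown node (sum of currents leaving = 0; resistances in Ω):
  Node 1: (V_1 - V_2)/5600 = 0
  Node 2: (V_2 - 0)/10 + (V_2 - V_1)/5600 + (V_2 - V_3)/6800 = 0
  Node 3: (V_3 - 0)/240 + (V_3 - 5)/100 + (V_3 - V_2)/6800 = 0
Collecting terms (coefficients in siemens):
  0.0001786·V_1 - 0.0001786·V_2 = 0
  0.1003·V_2 - 0.0001786·V_1 - 0.0001471·V_3 = 0
  0.01431·V_3 - 0.0001471·V_2 = 0.05
Solving these 3 simultaneous equations (Gaussian elimination) gives:
  V_1 = 0.00513 V, V_2 = 0.00513 V, V_3 = 3.493 V
I_R5 = (V_2 - V_3)/R5 = (0.00513 - 3.493)/6800 = -0.000513 A
|I_R5| = 0.000513 A

Final answer: |I_R5| = 0.000513 A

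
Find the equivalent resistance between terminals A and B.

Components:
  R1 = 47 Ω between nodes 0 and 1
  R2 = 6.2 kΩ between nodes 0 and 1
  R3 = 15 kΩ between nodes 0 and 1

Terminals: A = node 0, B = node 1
Reduce the network between node 0 (A) and node 1 (B) by series/parallel combination:
  Rp1 = R1 ‖ R2 ‖ R3 (parallel, all between nodes 0 and 1) = 1/(1/47 + 1/6200 + 1/15000) = 46.5 Ω
R_eq = 46.5 Ω

Final answer: 46.5 Ω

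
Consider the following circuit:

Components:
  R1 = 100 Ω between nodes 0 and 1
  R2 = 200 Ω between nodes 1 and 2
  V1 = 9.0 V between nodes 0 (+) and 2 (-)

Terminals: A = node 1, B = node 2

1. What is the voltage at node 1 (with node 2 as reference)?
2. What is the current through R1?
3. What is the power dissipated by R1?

Nodal analysis, taking node 2 as the 0 V reference.
Source V1 fixes V_0 = 9 V.
KCL at each unknown node (sum of currents leaving = 0; resistances in Ω):
  Node 1: (V_1 - 9)/100 + (V_1 - 0)/200 = 0
Collecting terms: 0.015 × V_1 = 0.09  =>  V_1 = 6 V
Part 1:
  Read off the nodal solution: V_1 = 6 V
Part 2:
  I_R1 = (V_0 - V_1)/R1 = (9 - 6)/100 = 0.03 A
  Magnitude: I_R1 = 0.03 A
Part 3:
  I_R1 = (V_0 - V_1)/R1 = (9 - 6)/100 = 0.03 A
  P_R1 = I_R1² × R1 = (0.03)² × 100 = 0.09 W

Final answers:
1. V_1 = 6 V
2. I_R1 = 0.03 A
3. P_R1 = 0.09 W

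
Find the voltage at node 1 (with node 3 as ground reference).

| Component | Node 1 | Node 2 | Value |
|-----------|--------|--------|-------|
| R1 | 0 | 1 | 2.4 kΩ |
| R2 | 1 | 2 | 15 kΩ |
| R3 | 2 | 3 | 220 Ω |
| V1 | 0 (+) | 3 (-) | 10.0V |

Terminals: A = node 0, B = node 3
Nodal analysis, taking node 3 as the 0 V reference.
Source V1 fixes V_0 = 10 V.
KCL at each unknown node (sum of currents leaving = 0; resistances in Ω):
  Node 1: (V_1 - 10)/2400 + (V_1 - V_2)/15000 = 0
  Node 2: (V_2 - V_1)/15000 + (V_2 - 0)/220 = 0
Collecting terms (coefficients in siemens):
  0.0004833·V_1 - 0.00006667·V_2 = 0.004167
  0.004612·V_2 - 0.00006667·V_1 = 0
Determinant D = (0.0004833)(0.004612) - (-0.00006667)(-0.00006667) = 0.000002225
V_1 = [(0.004167)(0.004612) - (-0.00006667)(0)]/D = 8.638 V
V_2 = [(0.0004833)(0) - (0.004167)(-0.00006667)]/D = 0.1249 V
The requested potential is V_1 = 8.638 V.

Final answer: V_1 = 8.638 V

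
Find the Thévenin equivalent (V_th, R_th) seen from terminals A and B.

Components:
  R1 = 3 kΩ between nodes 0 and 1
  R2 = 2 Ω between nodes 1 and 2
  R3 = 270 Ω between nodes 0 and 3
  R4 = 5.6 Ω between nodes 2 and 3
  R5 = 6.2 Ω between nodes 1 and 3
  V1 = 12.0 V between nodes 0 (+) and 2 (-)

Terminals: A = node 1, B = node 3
Step 1 — V_th is the open-circuit voltage V_A - V_B (nothing connected across the terminals).
Nodal analysis, taking node 2 as the 0 V reference.
Source V1 fixes V_0 = 12 V.
KCL at each unknown node (sum of currents leaving = 0; resistances in Ω):
  Node 1: (V_1 - 12)/3000 + (V_1 - 0)/2 + (V_1 - V_3)/6.2 = 0
  Node 3: (V_3 - 12)/270 + (V_3 - 0)/5.6 + (V_3 - V_1)/6.2 = 0
Collecting terms (coefficients in siemens):
  0.6616·V_1 - 0.1613·V_3 = 0.004
  0.3436·V_3 - 0.1613·V_1 = 0.04444
Determinant D = (0.6616)(0.3436) - (-0.1613)(-0.1613) = 0.2013
V_1 = [(0.004)(0.3436) - (-0.1613)(0.04444)]/D = 0.04244 V
V_3 = [(0.6616)(0.04444) - (0.004)(-0.1613)]/D = 0.1493 V
V_th = V_1 - V_3 = 0.04244 - 0.1493 = -0.1068 V
Step 2 — R_th: zero the source — replace V1 by a short circuit (node 2 merges into node 0) — and find the resistance seen between A (node 1) and B (node 3).
Reduce the network between node 1 (A) and node 3 (B) by series/parallel combination:
  Rp1 = R1 ‖ R2 (parallel, both between nodes 0 and 1) = 1/(1/3000 + 1/2) = 1.999 Ω
  Rp2 = R3 ‖ R4 (parallel, both between nodes 0 and 3) = 1/(1/270 + 1/5.6) = 5.486 Ω
  Rs1 = Rp1 + Rp2 (series, joined only at node 0) = 1.999 + 5.486 = 7.485 Ω
  Rp3 = R5 ‖ Rs1 (parallel, both between nodes 1 and 3) = 1/(1/6.2 + 1/7.485) = 3.391 Ω
R_th = 3.391 Ω

Final answer: V_th = -0.1068 V, R_th = 3.391 Ω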